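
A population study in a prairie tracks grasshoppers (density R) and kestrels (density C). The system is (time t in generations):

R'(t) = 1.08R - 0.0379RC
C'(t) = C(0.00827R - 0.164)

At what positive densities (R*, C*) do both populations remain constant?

R* ≈ 19.8, C* ≈ 28.5

Set dC/dt = 0 with C > 0: 0.00827R - 0.164 = 0, so R* = 0.164/0.00827 = 19.8.
Set dR/dt = 0 with R > 0: 1.08 - 0.0379C = 0, so C* = 1.08/0.0379 = 28.5.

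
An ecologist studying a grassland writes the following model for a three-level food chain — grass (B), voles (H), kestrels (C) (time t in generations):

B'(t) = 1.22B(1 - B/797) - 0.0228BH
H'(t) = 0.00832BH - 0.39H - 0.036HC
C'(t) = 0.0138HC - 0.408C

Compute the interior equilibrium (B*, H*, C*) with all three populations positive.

From dC/dt = 0: 0.0138H* = 0.408, so H* = 29.6.
From dB/dt = 0: 1.22(1 - B*/797) = 0.0228·29.6, giving B* = 797·(1 - 0.553) = 357.
From dH/dt = 0: 0.00832·357 - 0.39 = 0.036C*, so C* = 2.58/0.036 = 71.6.

B* ≈ 357, H* ≈ 29.6, C* ≈ 71.6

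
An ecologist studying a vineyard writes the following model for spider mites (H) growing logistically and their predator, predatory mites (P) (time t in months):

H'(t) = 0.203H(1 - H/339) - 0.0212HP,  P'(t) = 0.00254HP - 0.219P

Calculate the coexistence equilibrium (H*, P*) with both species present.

H* ≈ 86.2, P* ≈ 7.14

From dP/dt = 0 with P > 0: 0.00254H* = 0.219, so H* = 86.2.
Substitute into dH/dt = 0: 0.203(1 - 86.2/339) = 0.0212P*.
The bracket is 0.746, giving P* = 0.151/0.0212 = 7.14.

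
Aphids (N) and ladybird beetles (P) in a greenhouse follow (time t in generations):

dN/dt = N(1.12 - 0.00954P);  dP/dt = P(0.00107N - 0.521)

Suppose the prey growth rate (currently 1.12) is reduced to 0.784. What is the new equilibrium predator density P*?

P* ≈ 82.2

At the interior fixed point, setting dN/dt = 0 with N > 0 fixes P* = (prey growth rate)/(NP coefficient) — independent of the other coefficients.
With the change, P* = 0.784/0.00954 = 82.2; it falls from 117.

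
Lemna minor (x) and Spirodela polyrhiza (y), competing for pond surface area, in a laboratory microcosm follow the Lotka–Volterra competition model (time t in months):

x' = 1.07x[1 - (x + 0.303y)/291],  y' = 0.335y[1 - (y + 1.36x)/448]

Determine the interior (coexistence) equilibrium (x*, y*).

Setting both brackets to zero gives the nullclines x + 0.303y = 291 and 1.36x + y = 448.
Substituting y = 448 - 1.36x into the first: x(1 - 0.303·1.36) = 291 - 0.303·448.
So x* = 155/0.588 = 264, and then y* = 448 - 1.36·264 = 88.9.

x* ≈ 264, y* ≈ 88.9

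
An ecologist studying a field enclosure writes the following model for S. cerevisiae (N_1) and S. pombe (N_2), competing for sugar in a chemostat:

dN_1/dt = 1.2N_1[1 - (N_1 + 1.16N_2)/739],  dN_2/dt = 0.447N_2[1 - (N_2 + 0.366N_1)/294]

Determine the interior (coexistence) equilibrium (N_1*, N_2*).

Setting both brackets to zero gives the nullclines N_1 + 1.16N_2 = 739 and 0.366N_1 + N_2 = 294.
Substituting N_2 = 294 - 0.366N_1 into the first: N_1(1 - 1.16·0.366) = 739 - 1.16·294.
So N_1* = 398/0.575 = 692, and then N_2* = 294 - 0.366·692 = 40.9.

N_1* ≈ 692, N_2* ≈ 40.9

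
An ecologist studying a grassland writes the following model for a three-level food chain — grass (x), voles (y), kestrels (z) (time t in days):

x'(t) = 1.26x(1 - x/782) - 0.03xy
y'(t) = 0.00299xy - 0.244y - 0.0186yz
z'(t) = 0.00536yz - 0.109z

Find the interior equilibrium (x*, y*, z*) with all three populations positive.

x* ≈ 403, y* ≈ 20.3, z* ≈ 51.7

From dz/dt = 0: 0.00536y* = 0.109, so y* = 20.3.
From dx/dt = 0: 1.26(1 - x*/782) = 0.03·20.3, giving x* = 782·(1 - 0.484) = 403.
From dy/dt = 0: 0.00299·403 - 0.244 = 0.0186z*, so z* = 0.962/0.0186 = 51.7.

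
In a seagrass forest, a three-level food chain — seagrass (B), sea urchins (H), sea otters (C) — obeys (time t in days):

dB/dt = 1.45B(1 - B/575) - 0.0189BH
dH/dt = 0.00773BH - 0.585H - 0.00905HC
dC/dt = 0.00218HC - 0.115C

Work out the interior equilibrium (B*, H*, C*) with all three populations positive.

B* ≈ 180, H* ≈ 52.8, C* ≈ 88.8

From dC/dt = 0: 0.00218H* = 0.115, so H* = 52.8.
From dB/dt = 0: 1.45(1 - B*/575) = 0.0189·52.8, giving B* = 575·(1 - 0.688) = 180.
From dH/dt = 0: 0.00773·180 - 0.585 = 0.00905C*, so C* = 0.804/0.00905 = 88.8.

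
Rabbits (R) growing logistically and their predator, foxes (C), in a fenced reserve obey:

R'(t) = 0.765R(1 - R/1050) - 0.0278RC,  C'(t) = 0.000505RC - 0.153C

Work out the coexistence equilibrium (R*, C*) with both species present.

From dC/dt = 0 with C > 0: 0.000505R* = 0.153, so R* = 303.
Substitute into dR/dt = 0: 0.765(1 - 303/1050) = 0.0278C*.
The bracket is 0.711, giving C* = 0.544/0.0278 = 19.6.

R* ≈ 303, C* ≈ 19.6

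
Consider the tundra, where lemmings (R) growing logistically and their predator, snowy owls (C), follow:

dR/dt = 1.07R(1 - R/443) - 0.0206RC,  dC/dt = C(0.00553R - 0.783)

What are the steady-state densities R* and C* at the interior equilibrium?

R* ≈ 142, C* ≈ 35.3

From dC/dt = 0 with C > 0: 0.00553R* = 0.783, so R* = 142.
Substitute into dR/dt = 0: 1.07(1 - 142/443) = 0.0206C*.
The bracket is 0.68, giving C* = 0.728/0.0206 = 35.3.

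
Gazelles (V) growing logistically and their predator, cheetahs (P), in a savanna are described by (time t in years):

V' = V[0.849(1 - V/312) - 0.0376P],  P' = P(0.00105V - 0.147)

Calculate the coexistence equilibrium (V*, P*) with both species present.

From dP/dt = 0 with P > 0: 0.00105V* = 0.147, so V* = 140.
Substitute into dV/dt = 0: 0.849(1 - 140/312) = 0.0376P*.
The bracket is 0.551, giving P* = 0.468/0.0376 = 12.4.

V* ≈ 140, P* ≈ 12.4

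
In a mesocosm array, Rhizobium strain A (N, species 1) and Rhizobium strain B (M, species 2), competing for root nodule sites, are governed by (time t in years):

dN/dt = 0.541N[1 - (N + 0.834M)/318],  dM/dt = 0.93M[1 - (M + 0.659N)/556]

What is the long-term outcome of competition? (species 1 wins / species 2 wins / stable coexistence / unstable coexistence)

species 2 excludes species 1

Compare the nullcline intercepts: K1/α12 = 318/0.834 = 381 < K2 = 556; K2/α21 = 556/0.659 = 844 > K1 = 318.
Since the inequalities point opposite ways, species 2 can invade but species 1 cannot.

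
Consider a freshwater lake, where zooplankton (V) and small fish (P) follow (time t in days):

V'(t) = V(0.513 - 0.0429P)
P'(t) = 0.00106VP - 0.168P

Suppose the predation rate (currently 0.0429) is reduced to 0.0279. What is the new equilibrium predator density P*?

At the interior fixed point, setting dV/dt = 0 with V > 0 fixes P* = (prey growth rate)/(VP coefficient) — independent of the other coefficients.
With the change, P* = 0.513/0.0279 = 18.4; it rises from 12.

P* ≈ 18.4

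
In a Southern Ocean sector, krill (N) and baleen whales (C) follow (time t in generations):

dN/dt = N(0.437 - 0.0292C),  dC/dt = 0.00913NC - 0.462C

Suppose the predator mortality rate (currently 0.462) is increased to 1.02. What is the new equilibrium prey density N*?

N* ≈ 112

At the interior fixed point, setting dC/dt = 0 with C > 0 fixes N* = (predator death rate)/(NC coefficient) — independent of the other coefficients.
With the change, N* = 1.02/0.00913 = 112; it rises from 50.6.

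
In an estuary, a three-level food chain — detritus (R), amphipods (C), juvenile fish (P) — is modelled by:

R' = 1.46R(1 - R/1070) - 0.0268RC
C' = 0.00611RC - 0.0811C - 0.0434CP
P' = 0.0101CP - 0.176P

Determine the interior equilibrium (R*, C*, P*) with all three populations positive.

R* ≈ 728, C* ≈ 17.4, P* ≈ 101

From dP/dt = 0: 0.0101C* = 0.176, so C* = 17.4.
From dR/dt = 0: 1.46(1 - R*/1070) = 0.0268·17.4, giving R* = 1070·(1 - 0.32) = 728.
From dC/dt = 0: 0.00611·728 - 0.0811 = 0.0434P*, so P* = 4.37/0.0434 = 101.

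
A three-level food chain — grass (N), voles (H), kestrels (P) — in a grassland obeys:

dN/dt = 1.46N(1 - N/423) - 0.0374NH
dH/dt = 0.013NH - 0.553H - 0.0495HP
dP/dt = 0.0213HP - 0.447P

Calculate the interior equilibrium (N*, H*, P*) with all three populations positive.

N* ≈ 196, H* ≈ 21, P* ≈ 40.2

From dP/dt = 0: 0.0213H* = 0.447, so H* = 21.
From dN/dt = 0: 1.46(1 - N*/423) = 0.0374·21, giving N* = 423·(1 - 0.538) = 196.
From dH/dt = 0: 0.013·196 - 0.553 = 0.0495P*, so P* = 1.99/0.0495 = 40.2.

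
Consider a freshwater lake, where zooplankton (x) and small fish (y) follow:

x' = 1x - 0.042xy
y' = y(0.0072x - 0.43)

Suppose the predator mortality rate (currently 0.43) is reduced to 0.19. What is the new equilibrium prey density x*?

x* ≈ 26.4

At the interior fixed point, setting dy/dt = 0 with y > 0 fixes x* = (predator death rate)/(xy coefficient) — independent of the other coefficients.
With the change, x* = 0.19/0.0072 = 26.4; it falls from 59.7.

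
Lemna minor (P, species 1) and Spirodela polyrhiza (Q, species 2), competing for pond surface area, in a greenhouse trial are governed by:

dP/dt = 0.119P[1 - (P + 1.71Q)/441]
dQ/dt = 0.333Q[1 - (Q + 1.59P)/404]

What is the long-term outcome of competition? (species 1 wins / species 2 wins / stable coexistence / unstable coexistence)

Compare the nullcline intercepts: K1/α12 = 441/1.71 = 258 < K2 = 404; K2/α21 = 404/1.59 = 254 < K1 = 441.
Since both are reversed, neither can invade when rare; the interior point is a saddle.

unstable coexistence (outcome depends on initial conditions)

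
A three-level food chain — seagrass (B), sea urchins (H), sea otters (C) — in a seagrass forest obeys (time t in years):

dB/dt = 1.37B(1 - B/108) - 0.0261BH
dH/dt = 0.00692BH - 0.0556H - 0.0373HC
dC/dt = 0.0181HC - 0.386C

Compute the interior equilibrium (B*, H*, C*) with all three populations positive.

B* ≈ 64.1, H* ≈ 21.3, C* ≈ 10.4

From dC/dt = 0: 0.0181H* = 0.386, so H* = 21.3.
From dB/dt = 0: 1.37(1 - B*/108) = 0.0261·21.3, giving B* = 108·(1 - 0.406) = 64.1.
From dH/dt = 0: 0.00692·64.1 - 0.0556 = 0.0373C*, so C* = 0.388/0.0373 = 10.4.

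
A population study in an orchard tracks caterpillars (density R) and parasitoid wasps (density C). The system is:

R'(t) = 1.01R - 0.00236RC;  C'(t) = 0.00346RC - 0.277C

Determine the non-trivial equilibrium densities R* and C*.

R* ≈ 80.1, C* ≈ 428

Set dC/dt = 0 with C > 0: 0.00346R - 0.277 = 0, so R* = 0.277/0.00346 = 80.1.
Set dR/dt = 0 with R > 0: 1.01 - 0.00236C = 0, so C* = 1.01/0.00236 = 428.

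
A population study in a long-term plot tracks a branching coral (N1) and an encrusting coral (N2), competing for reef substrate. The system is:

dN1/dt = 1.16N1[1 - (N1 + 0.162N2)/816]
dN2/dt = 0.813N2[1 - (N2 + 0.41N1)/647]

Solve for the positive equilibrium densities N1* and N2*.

N1* ≈ 762, N2* ≈ 335

Setting both brackets to zero gives the nullclines N1 + 0.162N2 = 816 and 0.41N1 + N2 = 647.
Substituting N2 = 647 - 0.41N1 into the first: N1(1 - 0.162·0.41) = 816 - 0.162·647.
So N1* = 711/0.934 = 762, and then N2* = 647 - 0.41·762 = 335.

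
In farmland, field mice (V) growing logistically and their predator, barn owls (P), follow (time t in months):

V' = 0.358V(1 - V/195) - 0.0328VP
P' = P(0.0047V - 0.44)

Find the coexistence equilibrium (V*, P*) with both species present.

From dP/dt = 0 with P > 0: 0.0047V* = 0.44, so V* = 93.6.
Substitute into dV/dt = 0: 0.358(1 - 93.6/195) = 0.0328P*.
The bracket is 0.52, giving P* = 0.186/0.0328 = 5.67.

V* ≈ 93.6, P* ≈ 5.67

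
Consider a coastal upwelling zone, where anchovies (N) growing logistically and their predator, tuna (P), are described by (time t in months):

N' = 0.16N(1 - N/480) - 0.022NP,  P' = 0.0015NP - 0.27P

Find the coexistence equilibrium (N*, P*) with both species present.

From dP/dt = 0 with P > 0: 0.0015N* = 0.27, so N* = 180.
Substitute into dN/dt = 0: 0.16(1 - 180/480) = 0.022P*.
The bracket is 0.625, giving P* = 0.1/0.022 = 4.55.

N* ≈ 180, P* ≈ 4.55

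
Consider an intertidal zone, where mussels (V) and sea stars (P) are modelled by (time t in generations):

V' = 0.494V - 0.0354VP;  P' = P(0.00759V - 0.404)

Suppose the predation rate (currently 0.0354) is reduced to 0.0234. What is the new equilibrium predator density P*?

At the interior fixed point, setting dV/dt = 0 with V > 0 fixes P* = (prey growth rate)/(VP coefficient) — independent of the other coefficients.
With the change, P* = 0.494/0.0234 = 21.1; it rises from 14.

P* ≈ 21.1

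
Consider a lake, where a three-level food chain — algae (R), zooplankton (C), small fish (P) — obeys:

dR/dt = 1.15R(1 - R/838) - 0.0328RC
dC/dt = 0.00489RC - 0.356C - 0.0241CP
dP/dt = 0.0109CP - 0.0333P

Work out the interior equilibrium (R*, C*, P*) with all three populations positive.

From dP/dt = 0: 0.0109C* = 0.0333, so C* = 3.06.
From dR/dt = 0: 1.15(1 - R*/838) = 0.0328·3.06, giving R* = 838·(1 - 0.0871) = 765.
From dC/dt = 0: 0.00489·765 - 0.356 = 0.0241P*, so P* = 3.38/0.0241 = 140.

R* ≈ 765, C* ≈ 3.06, P* ≈ 140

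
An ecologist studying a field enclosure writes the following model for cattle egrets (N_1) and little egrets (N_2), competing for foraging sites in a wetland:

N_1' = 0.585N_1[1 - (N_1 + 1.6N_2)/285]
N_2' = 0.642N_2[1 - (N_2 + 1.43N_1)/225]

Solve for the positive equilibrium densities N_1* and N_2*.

Setting both brackets to zero gives the nullclines N_1 + 1.6N_2 = 285 and 1.43N_1 + N_2 = 225.
Substituting N_2 = 225 - 1.43N_1 into the first: N_1(1 - 1.6·1.43) = 285 - 1.6·225.
So N_1* = -75/-1.29 = 58.2, and then N_2* = 225 - 1.43·58.2 = 142.

N_1* ≈ 58.2, N_2* ≈ 142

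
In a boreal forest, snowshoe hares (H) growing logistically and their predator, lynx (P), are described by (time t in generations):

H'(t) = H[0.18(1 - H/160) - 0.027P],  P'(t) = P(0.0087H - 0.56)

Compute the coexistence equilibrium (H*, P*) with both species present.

H* ≈ 64.4, P* ≈ 3.98

From dP/dt = 0 with P > 0: 0.0087H* = 0.56, so H* = 64.4.
Substitute into dH/dt = 0: 0.18(1 - 64.4/160) = 0.027P*.
The bracket is 0.598, giving P* = 0.108/0.027 = 3.98.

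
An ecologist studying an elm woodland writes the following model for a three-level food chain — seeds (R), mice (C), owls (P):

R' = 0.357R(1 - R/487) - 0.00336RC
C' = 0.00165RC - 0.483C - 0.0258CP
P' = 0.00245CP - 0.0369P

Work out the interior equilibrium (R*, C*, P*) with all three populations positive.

From dP/dt = 0: 0.00245C* = 0.0369, so C* = 15.1.
From dR/dt = 0: 0.357(1 - R*/487) = 0.00336·15.1, giving R* = 487·(1 - 0.142) = 418.
From dC/dt = 0: 0.00165·418 - 0.483 = 0.0258P*, so P* = 0.207/0.0258 = 8.01.

R* ≈ 418, C* ≈ 15.1, P* ≈ 8.01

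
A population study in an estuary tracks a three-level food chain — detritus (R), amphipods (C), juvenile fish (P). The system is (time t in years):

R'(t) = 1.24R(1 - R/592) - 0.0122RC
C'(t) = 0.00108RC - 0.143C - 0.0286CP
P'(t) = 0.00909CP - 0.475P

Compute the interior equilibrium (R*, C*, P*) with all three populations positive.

R* ≈ 288, C* ≈ 52.3, P* ≈ 5.86

From dP/dt = 0: 0.00909C* = 0.475, so C* = 52.3.
From dR/dt = 0: 1.24(1 - R*/592) = 0.0122·52.3, giving R* = 592·(1 - 0.514) = 288.
From dC/dt = 0: 0.00108·288 - 0.143 = 0.0286P*, so P* = 0.168/0.0286 = 5.86.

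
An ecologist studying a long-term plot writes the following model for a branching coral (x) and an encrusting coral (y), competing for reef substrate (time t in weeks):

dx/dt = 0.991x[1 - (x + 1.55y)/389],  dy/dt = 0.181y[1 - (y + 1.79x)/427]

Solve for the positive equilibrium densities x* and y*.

x* ≈ 154, y* ≈ 152

Setting both brackets to zero gives the nullclines x + 1.55y = 389 and 1.79x + y = 427.
Substituting y = 427 - 1.79x into the first: x(1 - 1.55·1.79) = 389 - 1.55·427.
So x* = -273/-1.77 = 154, and then y* = 427 - 1.79·154 = 152.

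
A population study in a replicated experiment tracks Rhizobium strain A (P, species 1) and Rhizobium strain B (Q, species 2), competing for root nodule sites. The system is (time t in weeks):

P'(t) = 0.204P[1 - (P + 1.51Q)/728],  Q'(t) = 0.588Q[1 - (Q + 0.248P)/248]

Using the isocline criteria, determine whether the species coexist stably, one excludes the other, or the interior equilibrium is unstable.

stable coexistence

Compare the nullcline intercepts: K1/α12 = 728/1.51 = 482 > K2 = 248; K2/α21 = 248/0.248 = 1000 > K1 = 728.
Since both inequalities hold, each species can invade when rare, so the interior equilibrium is stable.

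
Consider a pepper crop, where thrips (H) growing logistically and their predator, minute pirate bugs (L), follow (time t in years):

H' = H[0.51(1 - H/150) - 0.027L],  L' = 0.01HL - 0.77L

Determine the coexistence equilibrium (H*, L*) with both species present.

H* ≈ 77, L* ≈ 9.19

From dL/dt = 0 with L > 0: 0.01H* = 0.77, so H* = 77.
Substitute into dH/dt = 0: 0.51(1 - 77/150) = 0.027L*.
The bracket is 0.487, giving L* = 0.248/0.027 = 9.19.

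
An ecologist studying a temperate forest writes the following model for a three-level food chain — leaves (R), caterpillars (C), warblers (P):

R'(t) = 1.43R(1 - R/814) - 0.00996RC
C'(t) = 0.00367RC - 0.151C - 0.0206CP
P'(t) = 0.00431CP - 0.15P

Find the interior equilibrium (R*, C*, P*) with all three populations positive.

From dP/dt = 0: 0.00431C* = 0.15, so C* = 34.8.
From dR/dt = 0: 1.43(1 - R*/814) = 0.00996·34.8, giving R* = 814·(1 - 0.242) = 617.
From dC/dt = 0: 0.00367·617 - 0.151 = 0.0206P*, so P* = 2.11/0.0206 = 103.

R* ≈ 617, C* ≈ 34.8, P* ≈ 103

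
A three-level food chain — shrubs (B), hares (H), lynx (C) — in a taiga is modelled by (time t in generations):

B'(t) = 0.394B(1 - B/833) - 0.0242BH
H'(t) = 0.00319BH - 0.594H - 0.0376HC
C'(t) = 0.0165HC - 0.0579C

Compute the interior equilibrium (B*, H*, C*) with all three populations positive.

B* ≈ 653, H* ≈ 3.51, C* ≈ 39.6

From dC/dt = 0: 0.0165H* = 0.0579, so H* = 3.51.
From dB/dt = 0: 0.394(1 - B*/833) = 0.0242·3.51, giving B* = 833·(1 - 0.216) = 653.
From dH/dt = 0: 0.00319·653 - 0.594 = 0.0376C*, so C* = 1.49/0.0376 = 39.6.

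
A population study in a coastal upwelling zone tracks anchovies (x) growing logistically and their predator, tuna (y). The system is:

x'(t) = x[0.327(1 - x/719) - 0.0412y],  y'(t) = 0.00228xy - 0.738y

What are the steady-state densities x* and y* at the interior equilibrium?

x* ≈ 324, y* ≈ 4.36

From dy/dt = 0 with y > 0: 0.00228x* = 0.738, so x* = 324.
Substitute into dx/dt = 0: 0.327(1 - 324/719) = 0.0412y*.
The bracket is 0.55, giving y* = 0.18/0.0412 = 4.36.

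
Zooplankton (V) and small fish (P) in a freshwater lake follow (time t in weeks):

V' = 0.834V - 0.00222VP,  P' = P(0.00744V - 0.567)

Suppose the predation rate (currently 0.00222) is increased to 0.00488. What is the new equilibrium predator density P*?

At the interior fixed point, setting dV/dt = 0 with V > 0 fixes P* = (prey growth rate)/(VP coefficient) — independent of the other coefficients.
With the change, P* = 0.834/0.00488 = 171; it falls from 376.

P* ≈ 171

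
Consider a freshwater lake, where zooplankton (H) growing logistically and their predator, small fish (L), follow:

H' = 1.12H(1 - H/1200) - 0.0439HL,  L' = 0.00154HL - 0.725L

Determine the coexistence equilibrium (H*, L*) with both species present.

From dL/dt = 0 with L > 0: 0.00154H* = 0.725, so H* = 471.
Substitute into dH/dt = 0: 1.12(1 - 471/1200) = 0.0439L*.
The bracket is 0.608, giving L* = 0.681/0.0439 = 15.5.

H* ≈ 471, L* ≈ 15.5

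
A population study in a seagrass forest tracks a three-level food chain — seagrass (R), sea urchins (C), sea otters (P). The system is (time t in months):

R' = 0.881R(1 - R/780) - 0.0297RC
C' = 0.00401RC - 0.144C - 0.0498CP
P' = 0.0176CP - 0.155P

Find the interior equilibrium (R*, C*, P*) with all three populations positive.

R* ≈ 548, C* ≈ 8.81, P* ≈ 41.3

From dP/dt = 0: 0.0176C* = 0.155, so C* = 8.81.
From dR/dt = 0: 0.881(1 - R*/780) = 0.0297·8.81, giving R* = 780·(1 - 0.297) = 548.
From dC/dt = 0: 0.00401·548 - 0.144 = 0.0498P*, so P* = 2.06/0.0498 = 41.3.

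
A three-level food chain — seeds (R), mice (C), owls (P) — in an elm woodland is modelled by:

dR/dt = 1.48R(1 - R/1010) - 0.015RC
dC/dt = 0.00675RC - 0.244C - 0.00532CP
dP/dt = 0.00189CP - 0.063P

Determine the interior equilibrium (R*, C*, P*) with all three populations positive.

R* ≈ 669, C* ≈ 33.3, P* ≈ 803

From dP/dt = 0: 0.00189C* = 0.063, so C* = 33.3.
From dR/dt = 0: 1.48(1 - R*/1010) = 0.015·33.3, giving R* = 1010·(1 - 0.338) = 669.
From dC/dt = 0: 0.00675·669 - 0.244 = 0.00532P*, so P* = 4.27/0.00532 = 803.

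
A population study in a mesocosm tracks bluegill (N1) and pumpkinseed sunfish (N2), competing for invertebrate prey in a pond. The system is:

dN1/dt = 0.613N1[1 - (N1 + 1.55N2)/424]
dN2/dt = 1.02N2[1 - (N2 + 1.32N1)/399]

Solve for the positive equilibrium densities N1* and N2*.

Setting both brackets to zero gives the nullclines N1 + 1.55N2 = 424 and 1.32N1 + N2 = 399.
Substituting N2 = 399 - 1.32N1 into the first: N1(1 - 1.55·1.32) = 424 - 1.55·399.
So N1* = -194/-1.05 = 186, and then N2* = 399 - 1.32·186 = 154.

N1* ≈ 186, N2* ≈ 154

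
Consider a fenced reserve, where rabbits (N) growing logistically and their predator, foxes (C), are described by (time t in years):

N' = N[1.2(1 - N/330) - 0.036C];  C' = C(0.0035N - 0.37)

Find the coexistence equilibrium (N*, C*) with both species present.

N* ≈ 106, C* ≈ 22.7

From dC/dt = 0 with C > 0: 0.0035N* = 0.37, so N* = 106.
Substitute into dN/dt = 0: 1.2(1 - 106/330) = 0.036C*.
The bracket is 0.68, giving C* = 0.816/0.036 = 22.7.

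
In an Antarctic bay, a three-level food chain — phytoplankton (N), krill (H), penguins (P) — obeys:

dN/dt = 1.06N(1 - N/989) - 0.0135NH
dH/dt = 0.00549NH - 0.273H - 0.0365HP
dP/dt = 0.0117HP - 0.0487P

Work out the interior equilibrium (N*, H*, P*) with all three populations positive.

From dP/dt = 0: 0.0117H* = 0.0487, so H* = 4.16.
From dN/dt = 0: 1.06(1 - N*/989) = 0.0135·4.16, giving N* = 989·(1 - 0.053) = 937.
From dH/dt = 0: 0.00549·937 - 0.273 = 0.0365P*, so P* = 4.87/0.0365 = 133.

N* ≈ 937, H* ≈ 4.16, P* ≈ 133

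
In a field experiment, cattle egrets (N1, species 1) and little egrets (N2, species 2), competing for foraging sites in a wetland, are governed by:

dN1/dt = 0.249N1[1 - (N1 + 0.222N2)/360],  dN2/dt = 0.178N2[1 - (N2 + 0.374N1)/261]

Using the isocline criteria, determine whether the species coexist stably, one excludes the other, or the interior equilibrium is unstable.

Compare the nullcline intercepts: K1/α12 = 360/0.222 = 1620 > K2 = 261; K2/α21 = 261/0.374 = 698 > K1 = 360.
Since both inequalities hold, each species can invade when rare, so the interior equilibrium is stable.

stable coexistence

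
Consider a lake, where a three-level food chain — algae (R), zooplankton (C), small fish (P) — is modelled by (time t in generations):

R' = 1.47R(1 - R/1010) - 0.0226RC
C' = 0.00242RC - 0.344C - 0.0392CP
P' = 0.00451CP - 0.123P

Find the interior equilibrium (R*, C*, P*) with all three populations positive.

From dP/dt = 0: 0.00451C* = 0.123, so C* = 27.3.
From dR/dt = 0: 1.47(1 - R*/1010) = 0.0226·27.3, giving R* = 1010·(1 - 0.419) = 587.
From dC/dt = 0: 0.00242·587 - 0.344 = 0.0392P*, so P* = 1.08/0.0392 = 27.4.

R* ≈ 587, C* ≈ 27.3, P* ≈ 27.4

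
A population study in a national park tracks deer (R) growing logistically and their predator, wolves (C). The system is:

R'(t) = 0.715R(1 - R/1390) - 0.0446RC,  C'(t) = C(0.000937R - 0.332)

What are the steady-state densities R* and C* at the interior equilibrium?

R* ≈ 354, C* ≈ 11.9

From dC/dt = 0 with C > 0: 0.000937R* = 0.332, so R* = 354.
Substitute into dR/dt = 0: 0.715(1 - 354/1390) = 0.0446C*.
The bracket is 0.745, giving C* = 0.533/0.0446 = 11.9.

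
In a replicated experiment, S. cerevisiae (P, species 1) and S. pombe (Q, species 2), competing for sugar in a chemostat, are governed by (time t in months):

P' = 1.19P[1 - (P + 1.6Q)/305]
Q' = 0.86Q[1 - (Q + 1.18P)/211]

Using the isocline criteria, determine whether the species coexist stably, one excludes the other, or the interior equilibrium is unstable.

unstable coexistence (outcome depends on initial conditions)

Compare the nullcline intercepts: K1/α12 = 305/1.6 = 191 < K2 = 211; K2/α21 = 211/1.18 = 179 < K1 = 305.
Since both are reversed, neither can invade when rare; the interior point is a saddle.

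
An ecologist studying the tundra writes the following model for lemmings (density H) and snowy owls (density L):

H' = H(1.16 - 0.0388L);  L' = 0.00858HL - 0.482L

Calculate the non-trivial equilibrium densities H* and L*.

Set dL/dt = 0 with L > 0: 0.00858H - 0.482 = 0, so H* = 0.482/0.00858 = 56.2.
Set dH/dt = 0 with H > 0: 1.16 - 0.0388L = 0, so L* = 1.16/0.0388 = 29.9.

H* ≈ 56.2, L* ≈ 29.9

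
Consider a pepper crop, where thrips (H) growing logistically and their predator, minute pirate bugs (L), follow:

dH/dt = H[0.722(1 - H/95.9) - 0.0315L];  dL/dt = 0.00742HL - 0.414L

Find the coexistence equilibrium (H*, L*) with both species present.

From dL/dt = 0 with L > 0: 0.00742H* = 0.414, so H* = 55.8.
Substitute into dH/dt = 0: 0.722(1 - 55.8/95.9) = 0.0315L*.
The bracket is 0.418, giving L* = 0.302/0.0315 = 9.59.

H* ≈ 55.8, L* ≈ 9.59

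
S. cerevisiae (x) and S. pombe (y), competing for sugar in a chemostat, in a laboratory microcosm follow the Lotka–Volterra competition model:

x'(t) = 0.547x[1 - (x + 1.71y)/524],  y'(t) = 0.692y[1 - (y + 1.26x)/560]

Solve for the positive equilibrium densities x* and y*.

Setting both brackets to zero gives the nullclines x + 1.71y = 524 and 1.26x + y = 560.
Substituting y = 560 - 1.26x into the first: x(1 - 1.71·1.26) = 524 - 1.71·560.
So x* = -434/-1.15 = 376, and then y* = 560 - 1.26·376 = 86.8.

x* ≈ 376, y* ≈ 86.8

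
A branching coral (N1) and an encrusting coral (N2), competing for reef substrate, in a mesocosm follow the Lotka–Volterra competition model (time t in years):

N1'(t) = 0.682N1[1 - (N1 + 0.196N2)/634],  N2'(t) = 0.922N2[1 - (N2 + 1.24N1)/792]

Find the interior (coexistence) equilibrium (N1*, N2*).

Setting both brackets to zero gives the nullclines N1 + 0.196N2 = 634 and 1.24N1 + N2 = 792.
Substituting N2 = 792 - 1.24N1 into the first: N1(1 - 0.196·1.24) = 634 - 0.196·792.
So N1* = 479/0.757 = 632, and then N2* = 792 - 1.24·632 = 7.72.

N1* ≈ 632, N2* ≈ 7.72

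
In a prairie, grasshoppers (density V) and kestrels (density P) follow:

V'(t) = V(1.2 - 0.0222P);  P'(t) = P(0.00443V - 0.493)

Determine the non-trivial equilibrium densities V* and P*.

V* ≈ 111, P* ≈ 54.1

Set dP/dt = 0 with P > 0: 0.00443V - 0.493 = 0, so V* = 0.493/0.00443 = 111.
Set dV/dt = 0 with V > 0: 1.2 - 0.0222P = 0, so P* = 1.2/0.0222 = 54.1.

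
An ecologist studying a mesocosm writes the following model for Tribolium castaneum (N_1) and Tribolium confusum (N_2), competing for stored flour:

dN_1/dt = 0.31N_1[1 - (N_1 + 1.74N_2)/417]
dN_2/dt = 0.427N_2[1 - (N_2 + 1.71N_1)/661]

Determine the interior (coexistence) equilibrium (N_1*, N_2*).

N_1* ≈ 371, N_2* ≈ 26.4

Setting both brackets to zero gives the nullclines N_1 + 1.74N_2 = 417 and 1.71N_1 + N_2 = 661.
Substituting N_2 = 661 - 1.71N_1 into the first: N_1(1 - 1.74·1.71) = 417 - 1.74·661.
So N_1* = -733/-1.98 = 371, and then N_2* = 661 - 1.71·371 = 26.4.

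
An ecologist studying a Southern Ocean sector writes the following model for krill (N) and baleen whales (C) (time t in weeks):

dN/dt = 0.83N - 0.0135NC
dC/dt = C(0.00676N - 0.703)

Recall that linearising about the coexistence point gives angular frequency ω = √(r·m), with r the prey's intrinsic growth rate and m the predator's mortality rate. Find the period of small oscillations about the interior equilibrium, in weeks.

Here r = 0.83 and m = 0.703, so r·m = 0.583.
ω = √0.583 = 0.764 per week, hence T = 2π/ω ≈ 8.23 weeks.

T ≈ 8.23 weeks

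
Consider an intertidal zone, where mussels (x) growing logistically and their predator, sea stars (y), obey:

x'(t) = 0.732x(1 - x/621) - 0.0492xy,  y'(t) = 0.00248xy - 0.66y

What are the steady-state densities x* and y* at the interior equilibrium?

x* ≈ 266, y* ≈ 8.5

From dy/dt = 0 with y > 0: 0.00248x* = 0.66, so x* = 266.
Substitute into dx/dt = 0: 0.732(1 - 266/621) = 0.0492y*.
The bracket is 0.571, giving y* = 0.418/0.0492 = 8.5.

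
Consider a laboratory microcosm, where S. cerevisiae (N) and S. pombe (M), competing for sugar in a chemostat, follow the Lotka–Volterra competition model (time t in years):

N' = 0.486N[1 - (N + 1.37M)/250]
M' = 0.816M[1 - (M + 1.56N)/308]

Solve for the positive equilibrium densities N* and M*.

N* ≈ 151, M* ≈ 72.1

Setting both brackets to zero gives the nullclines N + 1.37M = 250 and 1.56N + M = 308.
Substituting M = 308 - 1.56N into the first: N(1 - 1.37·1.56) = 250 - 1.37·308.
So N* = -172/-1.14 = 151, and then M* = 308 - 1.56·151 = 72.1.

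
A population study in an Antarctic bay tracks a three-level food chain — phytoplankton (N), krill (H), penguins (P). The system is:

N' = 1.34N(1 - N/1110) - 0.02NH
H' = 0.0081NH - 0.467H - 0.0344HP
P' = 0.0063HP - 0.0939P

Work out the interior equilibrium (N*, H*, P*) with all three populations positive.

From dP/dt = 0: 0.0063H* = 0.0939, so H* = 14.9.
From dN/dt = 0: 1.34(1 - N*/1110) = 0.02·14.9, giving N* = 1110·(1 - 0.222) = 863.
From dH/dt = 0: 0.0081·863 - 0.467 = 0.0344P*, so P* = 6.52/0.0344 = 190.

N* ≈ 863, H* ≈ 14.9, P* ≈ 190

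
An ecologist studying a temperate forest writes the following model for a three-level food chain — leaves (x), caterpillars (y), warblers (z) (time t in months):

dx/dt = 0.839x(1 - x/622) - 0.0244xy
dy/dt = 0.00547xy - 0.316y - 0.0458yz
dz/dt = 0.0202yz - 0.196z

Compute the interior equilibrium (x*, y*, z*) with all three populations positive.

x* ≈ 446, y* ≈ 9.7, z* ≈ 46.4

From dz/dt = 0: 0.0202y* = 0.196, so y* = 9.7.
From dx/dt = 0: 0.839(1 - x*/622) = 0.0244·9.7, giving x* = 622·(1 - 0.282) = 446.
From dy/dt = 0: 0.00547·446 - 0.316 = 0.0458z*, so z* = 2.13/0.0458 = 46.4.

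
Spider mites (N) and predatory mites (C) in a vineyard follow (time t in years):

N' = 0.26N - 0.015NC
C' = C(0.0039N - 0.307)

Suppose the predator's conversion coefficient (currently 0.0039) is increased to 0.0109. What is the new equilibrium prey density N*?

At the interior fixed point, setting dC/dt = 0 with C > 0 fixes N* = (predator death rate)/(NC coefficient) — independent of the other coefficients.
With the change, N* = 0.307/0.0109 = 28.2; it falls from 78.7.

N* ≈ 28.2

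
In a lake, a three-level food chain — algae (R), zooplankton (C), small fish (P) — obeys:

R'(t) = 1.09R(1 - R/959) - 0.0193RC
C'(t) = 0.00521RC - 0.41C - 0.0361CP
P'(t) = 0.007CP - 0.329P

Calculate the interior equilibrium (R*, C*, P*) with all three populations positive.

R* ≈ 161, C* ≈ 47, P* ≈ 11.9

From dP/dt = 0: 0.007C* = 0.329, so C* = 47.
From dR/dt = 0: 1.09(1 - R*/959) = 0.0193·47, giving R* = 959·(1 - 0.832) = 161.
From dC/dt = 0: 0.00521·161 - 0.41 = 0.0361P*, so P* = 0.428/0.0361 = 11.9.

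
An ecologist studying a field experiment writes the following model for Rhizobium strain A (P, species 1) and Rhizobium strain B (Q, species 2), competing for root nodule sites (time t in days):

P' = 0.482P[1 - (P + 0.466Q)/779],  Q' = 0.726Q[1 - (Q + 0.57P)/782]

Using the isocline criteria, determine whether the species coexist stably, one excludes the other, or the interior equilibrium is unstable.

Compare the nullcline intercepts: K1/α12 = 779/0.466 = 1670 > K2 = 782; K2/α21 = 782/0.57 = 1370 > K1 = 779.
Since both inequalities hold, each species can invade when rare, so the interior equilibrium is stable.

stable coexistence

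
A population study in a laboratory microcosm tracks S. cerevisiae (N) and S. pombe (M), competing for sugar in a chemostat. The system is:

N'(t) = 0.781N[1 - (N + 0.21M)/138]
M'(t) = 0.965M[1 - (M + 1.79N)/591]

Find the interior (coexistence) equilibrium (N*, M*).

Setting both brackets to zero gives the nullclines N + 0.21M = 138 and 1.79N + M = 591.
Substituting M = 591 - 1.79N into the first: N(1 - 0.21·1.79) = 138 - 0.21·591.
So N* = 13.9/0.624 = 22.3, and then M* = 591 - 1.79·22.3 = 551.

N* ≈ 22.3, M* ≈ 551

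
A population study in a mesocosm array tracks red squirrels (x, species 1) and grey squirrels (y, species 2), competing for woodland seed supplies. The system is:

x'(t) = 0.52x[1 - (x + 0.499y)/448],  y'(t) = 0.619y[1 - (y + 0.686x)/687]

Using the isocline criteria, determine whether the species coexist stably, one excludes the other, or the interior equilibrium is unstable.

stable coexistence

Compare the nullcline intercepts: K1/α12 = 448/0.499 = 898 > K2 = 687; K2/α21 = 687/0.686 = 1000 > K1 = 448.
Since both inequalities hold, each species can invade when rare, so the interior equilibrium is stable.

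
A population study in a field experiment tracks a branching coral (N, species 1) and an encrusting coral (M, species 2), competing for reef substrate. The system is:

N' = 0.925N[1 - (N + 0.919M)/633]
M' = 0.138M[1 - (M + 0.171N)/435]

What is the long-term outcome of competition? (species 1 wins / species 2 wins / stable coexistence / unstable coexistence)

Compare the nullcline intercepts: K1/α12 = 633/0.919 = 689 > K2 = 435; K2/α21 = 435/0.171 = 2540 > K1 = 633.
Since both inequalities hold, each species can invade when rare, so the interior equilibrium is stable.

stable coexistence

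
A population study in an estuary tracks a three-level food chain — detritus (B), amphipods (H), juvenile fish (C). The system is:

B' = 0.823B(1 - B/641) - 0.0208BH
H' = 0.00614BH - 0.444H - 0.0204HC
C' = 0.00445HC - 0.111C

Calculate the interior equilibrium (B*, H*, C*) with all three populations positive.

B* ≈ 237, H* ≈ 24.9, C* ≈ 49.5

From dC/dt = 0: 0.00445H* = 0.111, so H* = 24.9.
From dB/dt = 0: 0.823(1 - B*/641) = 0.0208·24.9, giving B* = 641·(1 - 0.63) = 237.
From dH/dt = 0: 0.00614·237 - 0.444 = 0.0204C*, so C* = 1.01/0.0204 = 49.5.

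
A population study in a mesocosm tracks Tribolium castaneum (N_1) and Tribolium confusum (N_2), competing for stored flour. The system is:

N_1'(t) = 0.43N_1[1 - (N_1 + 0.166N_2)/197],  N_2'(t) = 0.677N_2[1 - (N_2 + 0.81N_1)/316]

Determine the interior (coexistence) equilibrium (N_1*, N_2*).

N_1* ≈ 167, N_2* ≈ 181

Setting both brackets to zero gives the nullclines N_1 + 0.166N_2 = 197 and 0.81N_1 + N_2 = 316.
Substituting N_2 = 316 - 0.81N_1 into the first: N_1(1 - 0.166·0.81) = 197 - 0.166·316.
So N_1* = 145/0.866 = 167, and then N_2* = 316 - 0.81·167 = 181.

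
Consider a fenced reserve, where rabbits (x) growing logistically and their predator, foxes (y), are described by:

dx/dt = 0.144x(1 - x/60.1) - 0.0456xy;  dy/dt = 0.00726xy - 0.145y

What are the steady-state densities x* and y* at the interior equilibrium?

x* ≈ 20, y* ≈ 2.11

From dy/dt = 0 with y > 0: 0.00726x* = 0.145, so x* = 20.
Substitute into dx/dt = 0: 0.144(1 - 20/60.1) = 0.0456y*.
The bracket is 0.668, giving y* = 0.0961/0.0456 = 2.11.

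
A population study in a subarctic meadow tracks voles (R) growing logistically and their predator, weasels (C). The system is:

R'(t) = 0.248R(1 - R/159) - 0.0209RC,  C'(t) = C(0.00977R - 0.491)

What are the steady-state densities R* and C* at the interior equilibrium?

R* ≈ 50.3, C* ≈ 8.12

From dC/dt = 0 with C > 0: 0.00977R* = 0.491, so R* = 50.3.
Substitute into dR/dt = 0: 0.248(1 - 50.3/159) = 0.0209C*.
The bracket is 0.684, giving C* = 0.17/0.0209 = 8.12.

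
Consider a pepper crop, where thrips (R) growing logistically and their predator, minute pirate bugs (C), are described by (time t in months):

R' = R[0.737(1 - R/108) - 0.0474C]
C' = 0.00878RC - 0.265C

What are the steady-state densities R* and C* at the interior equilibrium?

R* ≈ 30.2, C* ≈ 11.2

From dC/dt = 0 with C > 0: 0.00878R* = 0.265, so R* = 30.2.
Substitute into dR/dt = 0: 0.737(1 - 30.2/108) = 0.0474C*.
The bracket is 0.721, giving C* = 0.531/0.0474 = 11.2.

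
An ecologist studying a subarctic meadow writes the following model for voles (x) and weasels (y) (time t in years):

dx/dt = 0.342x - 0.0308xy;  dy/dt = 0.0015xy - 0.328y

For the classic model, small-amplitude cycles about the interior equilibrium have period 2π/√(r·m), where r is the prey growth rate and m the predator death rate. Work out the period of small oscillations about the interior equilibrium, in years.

T ≈ 18.8 years

Here r = 0.342 and m = 0.328, so r·m = 0.112.
ω = √0.112 = 0.335 per year, hence T = 2π/ω ≈ 18.8 years.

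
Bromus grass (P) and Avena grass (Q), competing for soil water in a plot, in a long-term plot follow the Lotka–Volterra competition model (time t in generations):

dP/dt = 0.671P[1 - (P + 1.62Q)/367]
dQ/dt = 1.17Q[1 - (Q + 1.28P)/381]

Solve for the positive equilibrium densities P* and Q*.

Setting both brackets to zero gives the nullclines P + 1.62Q = 367 and 1.28P + Q = 381.
Substituting Q = 381 - 1.28P into the first: P(1 - 1.62·1.28) = 367 - 1.62·381.
So P* = -250/-1.07 = 233, and then Q* = 381 - 1.28·233 = 82.7.

P* ≈ 233, Q* ≈ 82.7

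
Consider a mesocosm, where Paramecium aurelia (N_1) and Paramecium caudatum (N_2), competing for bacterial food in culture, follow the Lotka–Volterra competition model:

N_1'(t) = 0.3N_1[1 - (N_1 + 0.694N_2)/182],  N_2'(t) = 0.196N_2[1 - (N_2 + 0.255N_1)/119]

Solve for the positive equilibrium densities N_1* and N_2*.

Setting both brackets to zero gives the nullclines N_1 + 0.694N_2 = 182 and 0.255N_1 + N_2 = 119.
Substituting N_2 = 119 - 0.255N_1 into the first: N_1(1 - 0.694·0.255) = 182 - 0.694·119.
So N_1* = 99.4/0.823 = 121, and then N_2* = 119 - 0.255·121 = 88.2.

N_1* ≈ 121, N_2* ≈ 88.2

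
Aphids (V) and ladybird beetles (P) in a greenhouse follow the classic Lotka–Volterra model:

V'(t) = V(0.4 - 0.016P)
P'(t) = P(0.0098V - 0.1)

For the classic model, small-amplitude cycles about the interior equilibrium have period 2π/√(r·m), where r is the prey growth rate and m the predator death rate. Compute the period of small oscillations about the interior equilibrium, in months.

Here r = 0.4 and m = 0.1, so r·m = 0.04.
ω = √0.04 = 0.2 per month, hence T = 2π/ω ≈ 31.4 months.

T ≈ 31.4 months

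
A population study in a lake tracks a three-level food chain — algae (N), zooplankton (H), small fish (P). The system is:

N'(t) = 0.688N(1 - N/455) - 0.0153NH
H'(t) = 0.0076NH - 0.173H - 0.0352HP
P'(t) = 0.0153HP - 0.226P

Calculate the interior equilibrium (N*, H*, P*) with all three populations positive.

From dP/dt = 0: 0.0153H* = 0.226, so H* = 14.8.
From dN/dt = 0: 0.688(1 - N*/455) = 0.0153·14.8, giving N* = 455·(1 - 0.328) = 306.
From dH/dt = 0: 0.0076·306 - 0.173 = 0.0352P*, so P* = 2.15/0.0352 = 61.1.

N* ≈ 306, H* ≈ 14.8, P* ≈ 61.1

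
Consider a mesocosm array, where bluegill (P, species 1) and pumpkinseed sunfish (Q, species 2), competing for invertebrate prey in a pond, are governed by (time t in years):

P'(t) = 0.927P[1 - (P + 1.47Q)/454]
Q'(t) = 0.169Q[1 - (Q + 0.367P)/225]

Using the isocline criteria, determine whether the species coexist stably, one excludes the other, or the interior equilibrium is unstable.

stable coexistence

Compare the nullcline intercepts: K1/α12 = 454/1.47 = 309 > K2 = 225; K2/α21 = 225/0.367 = 613 > K1 = 454.
Since both inequalities hold, each species can invade when rare, so the interior equilibrium is stable.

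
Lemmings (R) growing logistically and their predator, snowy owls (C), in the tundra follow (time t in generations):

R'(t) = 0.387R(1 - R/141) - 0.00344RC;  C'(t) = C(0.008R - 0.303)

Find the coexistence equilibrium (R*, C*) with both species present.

From dC/dt = 0 with C > 0: 0.008R* = 0.303, so R* = 37.9.
Substitute into dR/dt = 0: 0.387(1 - 37.9/141) = 0.00344C*.
The bracket is 0.731, giving C* = 0.283/0.00344 = 82.3.

R* ≈ 37.9, C* ≈ 82.3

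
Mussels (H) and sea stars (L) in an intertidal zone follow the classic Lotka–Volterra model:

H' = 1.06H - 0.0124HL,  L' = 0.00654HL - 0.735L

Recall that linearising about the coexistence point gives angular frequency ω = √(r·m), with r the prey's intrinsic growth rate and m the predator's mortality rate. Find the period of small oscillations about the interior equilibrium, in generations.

T ≈ 7.12 generations

Here r = 1.06 and m = 0.735, so r·m = 0.779.
ω = √0.779 = 0.883 per generation, hence T = 2π/ω ≈ 7.12 generations.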